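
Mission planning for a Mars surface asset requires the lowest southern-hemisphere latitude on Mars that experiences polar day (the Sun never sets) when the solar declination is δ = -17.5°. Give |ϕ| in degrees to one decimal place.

|ϕ| = 72.5°

Polar day requires cos h₀ = −tan ϕ tan δ ≤ −1, i.e. tan ϕ tan δ ≥ 1.
The boundary is |tan ϕ| · |tan δ| = 1, so |ϕ| = 90° − |δ| = 90° − 17.5° = 72.5° in the southern hemisphere.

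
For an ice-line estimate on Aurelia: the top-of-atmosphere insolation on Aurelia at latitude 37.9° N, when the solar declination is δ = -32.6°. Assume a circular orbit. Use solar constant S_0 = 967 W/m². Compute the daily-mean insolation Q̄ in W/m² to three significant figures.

cos h₀ = −tan(+37.9°) tan(-32.600°) = 0.4979, h₀ = 1.0497 rad.
Bracket: h₀ sin ϕ sin δ + cos ϕ cos δ sin h₀ = 1.0497×0.61429×-0.53877 + 0.78908×0.84245×0.86726 = -0.347410 + 0.576520 = 0.229110.
Q̄ = (S_0/π) × [bracket] = (967/π) × 0.229110 = 70.52 W/m².

Q̄ ≈ 70.5 W/m²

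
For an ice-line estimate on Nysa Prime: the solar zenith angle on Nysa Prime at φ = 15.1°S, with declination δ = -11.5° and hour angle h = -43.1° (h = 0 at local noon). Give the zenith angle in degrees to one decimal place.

θ_z = 42.0°

cos θ_z = sin φ sin δ + cos φ cos δ cos h = 0.051936 + 0.690800 = 0.742736.
θ_z = arccos(0.742736) = 42.0°.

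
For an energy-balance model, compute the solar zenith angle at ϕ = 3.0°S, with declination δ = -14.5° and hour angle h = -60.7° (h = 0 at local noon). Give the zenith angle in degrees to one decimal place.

cos θ_z = sin ϕ sin δ + cos ϕ cos δ cos h = 0.013104 + 0.473145 = 0.486249.
θ_z = arccos(0.486249) = 60.9°.

θ_z = 60.9°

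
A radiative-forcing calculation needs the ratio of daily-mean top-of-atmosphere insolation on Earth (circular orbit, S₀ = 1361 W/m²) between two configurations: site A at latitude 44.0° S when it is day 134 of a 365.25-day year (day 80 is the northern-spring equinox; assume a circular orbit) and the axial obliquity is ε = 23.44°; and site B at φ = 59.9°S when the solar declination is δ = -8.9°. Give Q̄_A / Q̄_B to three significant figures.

Q̄_A / Q̄_B ≈ 0.512

— Configuration A (φ=-44.0°):
Solar longitude: λ_s = 360° × (134 − 80)/365.25 = 53.224°.
sin δ = sin 23.44° × sin 53.224° = 0.31862, so δ = +18.580°.
cos H₀ = −tan(-44.0°) tan(+18.580°) = 0.3246, H₀ = 1.2402 rad.
Bracket: H₀ sin φ sin δ + cos φ cos δ sin H₀ = 1.2402×-0.69466×0.31862 + 0.71934×0.94788×0.94585 = -0.274497 + 0.644926 = 0.370429.
Q̄ = (S₀/π) × [bracket] = (1361/π) × 0.370429 = 160.48 W/m².
— Configuration B (φ=-59.9°):
cos H₀ = −tan(-59.9°) tan(-8.900°) = -0.2701, H₀ = 1.8443 rad.
Bracket: H₀ sin φ sin δ + cos φ cos δ sin H₀ = 1.8443×-0.86515×-0.15471 + 0.50151×0.98796×0.96282 = 0.246855 + 0.477050 = 0.723905.
Q̄ = (S₀/π) × [bracket] = (1361/π) × 0.723905 = 313.61 W/m².
Ratio Q̄_A / Q̄_B = 160.48 / 313.61 = 0.5117.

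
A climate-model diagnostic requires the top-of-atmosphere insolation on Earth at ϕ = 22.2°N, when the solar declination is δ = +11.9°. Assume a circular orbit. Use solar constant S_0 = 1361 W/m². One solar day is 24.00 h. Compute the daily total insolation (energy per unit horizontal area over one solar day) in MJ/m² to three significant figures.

38.6 MJ/m²

cos h₀ = −tan(+22.2°) tan(+11.900°) = -0.0860, h₀ = 1.6569 rad.
Bracket: h₀ sin ϕ sin δ + cos ϕ cos δ sin h₀ = 1.6569×0.37784×0.20620 + 0.92587×0.97851×0.99630 = 0.129090 + 0.902621 = 1.031711.
Q̄ = (S_0/π) × [bracket] = (1361/π) × 1.031711 = 446.96 W/m².
Daily total = Q̄ × 24.00 h × 3600 s/h = 446.96 × 24.00 × 3600 / 10⁶ = 38.62 MJ/m².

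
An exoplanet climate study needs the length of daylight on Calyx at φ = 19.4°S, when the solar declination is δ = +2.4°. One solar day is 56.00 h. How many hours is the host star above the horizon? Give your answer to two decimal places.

cos H₀ = −tan φ · tan δ = −tan(-19.4°) × tan(+2.400°) = 0.0148, so H₀ = 1.5560 rad = 89.15°.
Daylight = 2H₀/(2π) × 56.00 h = (1.5560/π) × 56.00 = 27.74 h.

27.74 h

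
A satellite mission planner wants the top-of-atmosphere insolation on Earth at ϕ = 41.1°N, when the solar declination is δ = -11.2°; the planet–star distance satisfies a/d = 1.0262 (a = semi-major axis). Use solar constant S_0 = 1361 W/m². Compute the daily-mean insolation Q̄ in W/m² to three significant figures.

cos h₀ = −tan(+41.1°) tan(-11.200°) = 0.1727, h₀ = 1.3972 rad.
Bracket: h₀ sin ϕ sin δ + cos ϕ cos δ sin h₀ = 1.3972×0.65738×-0.19423 + 0.75356×0.98096×0.98497 = -0.178399 + 0.728102 = 0.549703.
Inverse-square distance factor (a/d)² = 1.0262² = 1.053086.
Q̄ = (S_0/π) × 1.053086 × [bracket] = (1361/π) × 1.053086 × 0.549703 = 250.8 W/m².

Q̄ ≈ 251 W/m²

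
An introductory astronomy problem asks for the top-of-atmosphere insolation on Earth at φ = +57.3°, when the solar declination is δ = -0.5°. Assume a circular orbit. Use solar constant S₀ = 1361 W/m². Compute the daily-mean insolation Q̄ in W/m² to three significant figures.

Q̄ ≈ 229 W/m²

cos H₀ = −tan(+57.3°) tan(-0.500°) = 0.0136, H₀ = 1.5572 rad.
Bracket: H₀ sin φ sin δ + cos φ cos δ sin H₀ = 1.5572×0.84151×-0.00873 + 0.54024×0.99996×0.99991 = -0.011440 + 0.540170 = 0.528730.
Q̄ = (S₀/π) × [bracket] = (1361/π) × 0.528730 = 229.1 W/m².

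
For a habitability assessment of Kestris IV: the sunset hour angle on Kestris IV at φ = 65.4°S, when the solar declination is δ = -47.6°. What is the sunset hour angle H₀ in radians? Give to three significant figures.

Sunrise equation: cos H₀ = −tan φ · tan δ = -2.3920 ≤ −1, so the host star never sets (polar day) and H₀ = π.

H₀ = 3.14 rad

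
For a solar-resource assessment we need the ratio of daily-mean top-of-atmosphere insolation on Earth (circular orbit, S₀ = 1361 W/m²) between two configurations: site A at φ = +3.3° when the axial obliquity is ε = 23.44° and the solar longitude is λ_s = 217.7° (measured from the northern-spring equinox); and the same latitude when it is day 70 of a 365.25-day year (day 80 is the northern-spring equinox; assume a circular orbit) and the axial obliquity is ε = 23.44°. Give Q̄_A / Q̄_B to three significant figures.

— Configuration A (φ=+3.3°):
Solar declination: sin δ = sin ε · sin λ_s = sin 23.44° × sin 217.7° = -0.24326, so δ = -14.079°.
cos H₀ = −tan(+3.3°) tan(-14.079°) = 0.0145, H₀ = 1.5563 rad.
Bracket: H₀ sin φ sin δ + cos φ cos δ sin H₀ = 1.5563×0.05756×-0.24326 + 0.99834×0.96996×0.99990 = -0.021791 + 0.968253 = 0.946462.
Q̄ = (S₀/π) × [bracket] = (1361/π) × 0.946462 = 410.03 W/m².
— Configuration B (φ=+3.3°):
Solar longitude: λ_s = 360° × (70 − 80)/365.25 = -9.856°, i.e. -9.856° + 360° = 350.144°.
sin δ = sin 23.44° × sin 350.144° = -0.06809, so δ = -3.904°.
cos H₀ = −tan(+3.3°) tan(-3.904°) = 0.0039, H₀ = 1.5669 rad.
Bracket: H₀ sin φ sin δ + cos φ cos δ sin H₀ = 1.5669×0.05756×-0.06809 + 0.99834×0.99768×0.99999 = -0.006141 + 0.996014 = 0.989873.
Q̄ = (S₀/π) × [bracket] = (1361/π) × 0.989873 = 428.83 W/m².
Ratio Q̄_A / Q̄_B = 410.03 / 428.83 = 0.9562.

Q̄_A / Q̄_B ≈ 0.956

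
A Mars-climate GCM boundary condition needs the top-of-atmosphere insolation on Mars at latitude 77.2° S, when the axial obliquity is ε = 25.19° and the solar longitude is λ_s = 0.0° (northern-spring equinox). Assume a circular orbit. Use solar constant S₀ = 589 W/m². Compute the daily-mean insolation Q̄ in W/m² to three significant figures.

Solar declination: sin δ = sin ε · sin λ_s = sin 25.19° × sin 0.0° = 0.00000, so δ = +0.000°.
cos H₀ = −tan(-77.2°) tan(+0.000°) = 0.0000, H₀ = 1.5708 rad.
Bracket: H₀ sin φ sin δ + cos φ cos δ sin H₀ = 1.5708×-0.97515×0.00000 + 0.22155×1.00000×1.00000 = -0.000000 + 0.221550 = 0.221550.
Q̄ = (S₀/π) × [bracket] = (589/π) × 0.221550 = 41.54 W/m².

Q̄ ≈ 41.5 W/m²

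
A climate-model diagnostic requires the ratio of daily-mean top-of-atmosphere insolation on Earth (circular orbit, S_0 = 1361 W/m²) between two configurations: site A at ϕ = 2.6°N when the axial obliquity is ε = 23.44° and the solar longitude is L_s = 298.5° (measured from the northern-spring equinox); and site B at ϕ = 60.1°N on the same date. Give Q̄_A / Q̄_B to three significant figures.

— Configuration A (ϕ=+2.6°):
Solar declination: sin δ = sin ε · sin L_s = sin 23.44° × sin 298.5° = -0.34958, so δ = -20.462°.
cos h₀ = −tan(+2.6°) tan(-20.462°) = 0.0169, h₀ = 1.5539 rad.
Bracket: h₀ sin ϕ sin δ + cos ϕ cos δ sin h₀ = 1.5539×0.04536×-0.34958 + 0.99897×0.93691×0.99986 = -0.024640 + 0.935814 = 0.911174.
Q̄ = (S_0/π) × [bracket] = (1361/π) × 0.911174 = 394.74 W/m².
— Configuration B (ϕ=+60.1°):
cos h₀ = −tan(+60.1°) tan(-20.462°) = 0.6489, h₀ = 0.8647 rad.
Bracket: h₀ sin ϕ sin δ + cos ϕ cos δ sin h₀ = 0.8647×0.86690×-0.34958 + 0.49849×0.93691×0.76089 = -0.262048 + 0.355366 = 0.093318.
Q̄ = (S_0/π) × [bracket] = (1361/π) × 0.093318 = 40.427 W/m².
Ratio Q̄_A / Q̄_B = 394.74 / 40.427 = 9.764.

Q̄_A / Q̄_B ≈ 9.76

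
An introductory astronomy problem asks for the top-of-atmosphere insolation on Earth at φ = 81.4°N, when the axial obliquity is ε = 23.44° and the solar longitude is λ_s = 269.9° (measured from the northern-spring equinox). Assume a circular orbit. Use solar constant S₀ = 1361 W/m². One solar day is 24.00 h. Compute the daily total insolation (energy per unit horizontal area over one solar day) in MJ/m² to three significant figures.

0.00 MJ/m²

Solar declination: sin δ = sin ε · sin λ_s = sin 23.44° × sin 269.9° = -0.39779, so δ = -23.440°.
cos H₀ = −tan(+81.4°) tan(-23.440°) = 2.8668 ≥ 1 ⇒ polar night, H₀ = 0 and Q̄ = 0.
Daily total = Q̄ × 24.00 h × 3600 s/h = 0.00 MJ/m².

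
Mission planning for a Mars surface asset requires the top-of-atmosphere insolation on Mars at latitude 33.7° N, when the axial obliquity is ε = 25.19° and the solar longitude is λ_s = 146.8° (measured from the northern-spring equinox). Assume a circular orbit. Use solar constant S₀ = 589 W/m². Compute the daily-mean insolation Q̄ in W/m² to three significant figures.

Solar declination: sin δ = sin ε · sin λ_s = sin 25.19° × sin 146.8° = 0.23305, so δ = +13.477°.
cos H₀ = −tan(+33.7°) tan(+13.477°) = -0.1598, H₀ = 1.7313 rad.
Bracket: H₀ sin φ sin δ + cos φ cos δ sin H₀ = 1.7313×0.55484×0.23305 + 0.83195×0.97246×0.98714 = 0.223867 + 0.798634 = 1.022501.
Q̄ = (S₀/π) × [bracket] = (589/π) × 1.022501 = 191.7 W/m².

Q̄ ≈ 192 W/m²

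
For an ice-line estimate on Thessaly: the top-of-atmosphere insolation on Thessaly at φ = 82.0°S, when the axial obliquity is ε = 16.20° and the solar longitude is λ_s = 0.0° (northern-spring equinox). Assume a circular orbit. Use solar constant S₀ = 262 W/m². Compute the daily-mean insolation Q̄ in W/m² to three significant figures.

Solar declination: sin δ = sin ε · sin λ_s = sin 16.20° × sin 0.0° = 0.00000, so δ = +0.000°.
cos H₀ = −tan(-82.0°) tan(+0.000°) = 0.0000, H₀ = 1.5708 rad.
Bracket: H₀ sin φ sin δ + cos φ cos δ sin H₀ = 1.5708×-0.99027×0.00000 + 0.13917×1.00000×1.00000 = -0.000000 + 0.139170 = 0.139170.
Q̄ = (S₀/π) × [bracket] = (262/π) × 0.139170 = 11.61 W/m².

Q̄ ≈ 11.6 W/m²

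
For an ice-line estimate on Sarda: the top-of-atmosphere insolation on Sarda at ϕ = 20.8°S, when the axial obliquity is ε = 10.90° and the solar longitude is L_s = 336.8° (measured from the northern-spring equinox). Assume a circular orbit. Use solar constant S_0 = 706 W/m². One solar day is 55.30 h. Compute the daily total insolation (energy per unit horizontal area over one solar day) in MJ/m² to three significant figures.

Solar declination: sin δ = sin ε · sin L_s = sin 10.90° × sin 336.8° = -0.07449, so δ = -4.272°.
cos h₀ = −tan(-20.8°) tan(-4.272°) = -0.0284, h₀ = 1.5992 rad.
Bracket: h₀ sin ϕ sin δ + cos ϕ cos δ sin h₀ = 1.5992×-0.35511×-0.07449 + 0.93483×0.99722×0.99960 = 0.042302 + 0.931858 = 0.974160.
Q̄ = (S_0/π) × [bracket] = (706/π) × 0.974160 = 218.92 W/m².
Daily total = Q̄ × 55.30 h × 3600 s/h = 218.92 × 55.30 × 3600 / 10⁶ = 43.58 MJ/m².

43.6 MJ/m²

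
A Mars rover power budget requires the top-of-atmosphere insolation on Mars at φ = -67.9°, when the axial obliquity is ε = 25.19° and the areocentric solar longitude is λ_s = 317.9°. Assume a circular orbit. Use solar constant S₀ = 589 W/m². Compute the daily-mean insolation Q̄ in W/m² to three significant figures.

Q̄ ≈ 165 W/m²

sin δ = sin 25.19° × sin 317.9° = -0.28535, so δ = -16.580°.
cos H₀ = −tan(-67.9°) tan(-16.580°) = -0.7332, H₀ = 2.3938 rad.
Bracket: H₀ sin φ sin δ + cos φ cos δ sin H₀ = 2.3938×-0.92653×-0.28535 + 0.37622×0.95842×0.68000 = 0.632886 + 0.245192 = 0.878078.
Q̄ = (S₀/π) × [bracket] = (589/π) × 0.878078 = 164.6 W/m².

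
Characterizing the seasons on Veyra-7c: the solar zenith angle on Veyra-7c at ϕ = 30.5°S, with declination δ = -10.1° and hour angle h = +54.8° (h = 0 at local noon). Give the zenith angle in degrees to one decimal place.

cos θ_z = sin ϕ sin δ + cos ϕ cos δ cos h = 0.089005 + 0.488974 = 0.577979.
θ_z = arccos(0.577979) = 54.7°.

θ_z = 54.7°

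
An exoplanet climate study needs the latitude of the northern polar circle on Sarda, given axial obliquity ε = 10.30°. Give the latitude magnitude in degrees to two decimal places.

The polar circle is the lowest latitude that experiences at least one full rotation of continuous daylight at the northern-summer solstice; it lies at |φ| = 90° − ε = 90° − 10.30° = 79.70°.

79.70°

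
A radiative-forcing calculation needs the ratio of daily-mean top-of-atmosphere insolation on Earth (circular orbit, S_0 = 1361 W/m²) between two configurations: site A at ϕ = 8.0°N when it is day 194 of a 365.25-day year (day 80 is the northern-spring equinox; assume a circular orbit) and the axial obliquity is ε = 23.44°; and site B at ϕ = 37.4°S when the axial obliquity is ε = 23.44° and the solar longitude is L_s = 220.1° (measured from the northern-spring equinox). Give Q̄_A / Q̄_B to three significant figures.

— Configuration A (ϕ=+8.0°):
Solar longitude: L_s = 360° × (194 − 80)/365.25 = 112.361°.
sin δ = sin 23.44° × sin 112.361° = 0.36788, so δ = +21.585°.
cos h₀ = −tan(+8.0°) tan(+21.585°) = -0.0556, h₀ = 1.6264 rad.
Bracket: h₀ sin ϕ sin δ + cos ϕ cos δ sin h₀ = 1.6264×0.13917×0.36788 + 0.99027×0.92987×0.99845 = 0.083268 + 0.919395 = 1.002663.
Q̄ = (S_0/π) × [bracket] = (1361/π) × 1.002663 = 434.37 W/m².
— Configuration B (ϕ=-37.4°):
Solar declination: sin δ = sin ε · sin L_s = sin 23.44° × sin 220.1° = -0.25622, so δ = -14.846°.
cos h₀ = −tan(-37.4°) tan(-14.846°) = -0.2027, h₀ = 1.7749 rad.
Bracket: h₀ sin ϕ sin δ + cos ϕ cos δ sin h₀ = 1.7749×-0.60738×-0.25622 + 0.79441×0.96662×0.97925 = 0.276215 + 0.751959 = 1.028174.
Q̄ = (S_0/π) × [bracket] = (1361/π) × 1.028174 = 445.43 W/m².
Ratio Q̄_A / Q̄_B = 434.37 / 445.43 = 0.9752.

Q̄_A / Q̄_B ≈ 0.975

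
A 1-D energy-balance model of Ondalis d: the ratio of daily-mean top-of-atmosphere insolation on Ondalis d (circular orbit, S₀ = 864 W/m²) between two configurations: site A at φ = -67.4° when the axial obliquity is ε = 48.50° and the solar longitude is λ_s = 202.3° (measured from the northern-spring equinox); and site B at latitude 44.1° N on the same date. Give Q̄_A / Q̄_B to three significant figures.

— Configuration A (φ=-67.4°):
Solar declination: sin δ = sin ε · sin λ_s = sin 48.50° × sin 202.3° = -0.28420, so δ = -16.511°.
cos H₀ = −tan(-67.4°) tan(-16.511°) = -0.7121, H₀ = 2.3633 rad.
Bracket: H₀ sin φ sin δ + cos φ cos δ sin H₀ = 2.3633×-0.92321×-0.28420 + 0.38430×0.95877×0.70208 = 0.620074 + 0.258685 = 0.878759.
Q̄ = (S₀/π) × [bracket] = (864/π) × 0.878759 = 241.68 W/m².
— Configuration B (φ=+44.1°):
cos H₀ = −tan(+44.1°) tan(-16.511°) = 0.2872, H₀ = 1.2794 rad.
Bracket: H₀ sin φ sin δ + cos φ cos δ sin H₀ = 1.2794×0.69591×-0.28420 + 0.71813×0.95877×0.95786 = -0.253037 + 0.659507 = 0.406470.
Q̄ = (S₀/π) × [bracket] = (864/π) × 0.406470 = 111.79 W/m².
Ratio Q̄_A / Q̄_B = 241.68 / 111.79 = 2.162.

Q̄_A / Q̄_B ≈ 2.16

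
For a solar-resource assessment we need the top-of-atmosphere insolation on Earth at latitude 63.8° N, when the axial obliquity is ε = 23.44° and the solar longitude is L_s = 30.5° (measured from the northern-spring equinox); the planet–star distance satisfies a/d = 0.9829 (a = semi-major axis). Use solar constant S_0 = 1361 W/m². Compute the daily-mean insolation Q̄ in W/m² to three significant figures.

Solar declination: sin δ = sin ε · sin L_s = sin 23.44° × sin 30.5° = 0.20189, so δ = +11.648°.
cos h₀ = −tan(+63.8°) tan(+11.648°) = -0.4189, h₀ = 2.0031 rad.
Bracket: h₀ sin ϕ sin δ + cos ϕ cos δ sin h₀ = 2.0031×0.89726×0.20189 + 0.44151×0.97941×0.90802 = 0.362857 + 0.392645 = 0.755502.
Inverse-square distance factor (a/d)² = 0.9829² = 0.966092.
Q̄ = (S_0/π) × 0.966092 × [bracket] = (1361/π) × 0.966092 × 0.755502 = 316.2 W/m².

Q̄ ≈ 316 W/m²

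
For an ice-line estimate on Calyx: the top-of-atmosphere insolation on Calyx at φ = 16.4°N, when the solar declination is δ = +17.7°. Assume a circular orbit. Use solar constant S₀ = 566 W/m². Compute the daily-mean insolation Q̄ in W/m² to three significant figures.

cos H₀ = −tan(+16.4°) tan(+17.700°) = -0.0939, H₀ = 1.6649 rad.
Bracket: H₀ sin φ sin δ + cos φ cos δ sin H₀ = 1.6649×0.28234×0.30403 + 0.95931×0.95266×0.99558 = 0.142915 + 0.909857 = 1.052772.
Q̄ = (S₀/π) × [bracket] = (566/π) × 1.052772 = 189.7 W/m².

Q̄ ≈ 190 W/m²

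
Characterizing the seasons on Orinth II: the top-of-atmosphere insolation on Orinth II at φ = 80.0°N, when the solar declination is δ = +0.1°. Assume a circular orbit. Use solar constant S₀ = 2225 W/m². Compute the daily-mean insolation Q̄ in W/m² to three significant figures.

Q̄ ≈ 125 W/m²

cos H₀ = −tan(+80.0°) tan(+0.100°) = -0.0099, H₀ = 1.5807 rad.
Bracket: H₀ sin φ sin δ + cos φ cos δ sin H₀ = 1.5807×0.98481×0.00175 + 0.17365×1.00000×0.99995 = 0.002724 + 0.173641 = 0.176365.
Q̄ = (S₀/π) × [bracket] = (2225/π) × 0.176365 = 124.9 W/m².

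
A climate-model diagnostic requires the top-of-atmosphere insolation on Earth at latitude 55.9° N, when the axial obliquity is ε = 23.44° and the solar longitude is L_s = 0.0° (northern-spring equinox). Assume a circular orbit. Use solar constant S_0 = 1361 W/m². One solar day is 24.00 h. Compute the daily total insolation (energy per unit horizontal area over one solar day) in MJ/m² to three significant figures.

Solar declination: sin δ = sin ε · sin L_s = sin 23.44° × sin 0.0° = 0.00000, so δ = +0.000°.
cos h₀ = −tan(+55.9°) tan(+0.000°) = -0.0000, h₀ = 1.5708 rad.
Bracket: h₀ sin ϕ sin δ + cos ϕ cos δ sin h₀ = 1.5708×0.82806×0.00000 + 0.56064×1.00000×1.00000 = 0.000000 + 0.560640 = 0.560640.
Q̄ = (S_0/π) × [bracket] = (1361/π) × 0.560640 = 242.88 W/m².
Daily total = Q̄ × 24.00 h × 3600 s/h = 242.88 × 24.00 × 3600 / 10⁶ = 20.98 MJ/m².

21.0 MJ/m²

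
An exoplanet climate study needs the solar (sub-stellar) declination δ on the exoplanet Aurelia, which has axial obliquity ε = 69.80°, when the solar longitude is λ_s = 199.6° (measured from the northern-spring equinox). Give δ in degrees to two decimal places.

sin δ = sin ε · sin λ_s = sin 69.80° × sin 199.6° = -0.314819.
δ = arcsin(-0.314819) = -18.35°.

δ = -18.35°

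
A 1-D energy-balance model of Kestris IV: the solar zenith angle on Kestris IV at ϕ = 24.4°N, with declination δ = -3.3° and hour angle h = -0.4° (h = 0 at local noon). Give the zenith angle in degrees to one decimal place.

θ_z = 27.7°

cos θ_z = sin ϕ sin δ + cos ϕ cos δ cos h = -0.023780 + 0.909151 = 0.885371.
θ_z = arccos(0.885371) = 27.7°.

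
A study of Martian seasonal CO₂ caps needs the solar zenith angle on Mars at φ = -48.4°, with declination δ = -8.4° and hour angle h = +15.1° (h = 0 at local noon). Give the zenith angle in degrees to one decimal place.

θ_z = 42.0°

cos θ_z = sin φ sin δ + cos φ cos δ cos h = 0.109241 + 0.634126 = 0.743367.
θ_z = arccos(0.743367) = 42.0°.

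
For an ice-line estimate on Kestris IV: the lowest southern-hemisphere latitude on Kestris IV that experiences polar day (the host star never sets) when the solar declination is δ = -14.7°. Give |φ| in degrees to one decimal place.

Polar day requires cos H₀ = −tan φ tan δ ≤ −1, i.e. tan φ tan δ ≥ 1.
The boundary is |tan φ| · |tan δ| = 1, so |φ| = 90° − |δ| = 90° − 14.7° = 75.3° in the southern hemisphere.

|φ| = 75.3°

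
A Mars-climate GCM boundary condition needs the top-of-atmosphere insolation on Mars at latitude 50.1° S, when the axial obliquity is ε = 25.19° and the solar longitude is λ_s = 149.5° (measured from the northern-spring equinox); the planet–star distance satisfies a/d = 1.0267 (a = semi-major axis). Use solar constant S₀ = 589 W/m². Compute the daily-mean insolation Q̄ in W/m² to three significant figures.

Q̄ ≈ 76.7 W/m²

Solar declination: sin δ = sin ε · sin λ_s = sin 25.19° × sin 149.5° = 0.21602, so δ = +12.475°.
cos H₀ = −tan(-50.1°) tan(+12.475°) = 0.2646, H₀ = 1.3030 rad.
Bracket: H₀ sin φ sin δ + cos φ cos δ sin H₀ = 1.3030×-0.76717×0.21602 + 0.64145×0.97639×0.96436 = -0.215938 + 0.603984 = 0.388046.
Inverse-square distance factor (a/d)² = 1.0267² = 1.054113.
Q̄ = (S₀/π) × 1.054113 × [bracket] = (589/π) × 1.054113 × 0.388046 = 76.69 W/m².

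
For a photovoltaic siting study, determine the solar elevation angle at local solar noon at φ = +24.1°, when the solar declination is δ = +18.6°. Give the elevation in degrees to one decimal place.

84.5°

At local noon the hour angle is zero, so the zenith angle equals |φ − δ| = |+24.1° − (+18.600°)| = 5.500°.
Elevation = 90° − 5.500° = 84.5°.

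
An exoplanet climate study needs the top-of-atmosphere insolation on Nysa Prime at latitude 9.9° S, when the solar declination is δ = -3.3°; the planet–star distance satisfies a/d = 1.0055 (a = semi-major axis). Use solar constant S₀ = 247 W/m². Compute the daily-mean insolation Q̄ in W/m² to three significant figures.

cos H₀ = −tan(-9.9°) tan(-3.300°) = -0.0101, H₀ = 1.5809 rad.
Bracket: H₀ sin φ sin δ + cos φ cos δ sin H₀ = 1.5809×-0.17193×-0.05756 + 0.98511×0.99834×0.99995 = 0.015645 + 0.983426 = 0.999071.
Inverse-square distance factor (a/d)² = 1.0055² = 1.011030.
Q̄ = (S₀/π) × 1.011030 × [bracket] = (247/π) × 1.011030 × 0.999071 = 79.42 W/m².

Q̄ ≈ 79.4 W/m²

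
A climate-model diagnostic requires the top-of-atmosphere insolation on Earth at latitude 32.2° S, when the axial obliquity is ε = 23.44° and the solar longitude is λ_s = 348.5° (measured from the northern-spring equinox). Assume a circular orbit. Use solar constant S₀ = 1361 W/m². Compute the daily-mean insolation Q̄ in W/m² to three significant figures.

Q̄ ≈ 395 W/m²

Solar declination: sin δ = sin ε · sin λ_s = sin 23.44° × sin 348.5° = -0.07931, so δ = -4.549°.
cos H₀ = −tan(-32.2°) tan(-4.549°) = -0.0501, H₀ = 1.6209 rad.
Bracket: H₀ sin φ sin δ + cos φ cos δ sin H₀ = 1.6209×-0.53288×-0.07931 + 0.84619×0.99685×0.99874 = 0.068504 + 0.842462 = 0.910966.
Q̄ = (S₀/π) × [bracket] = (1361/π) × 0.910966 = 394.6 W/m².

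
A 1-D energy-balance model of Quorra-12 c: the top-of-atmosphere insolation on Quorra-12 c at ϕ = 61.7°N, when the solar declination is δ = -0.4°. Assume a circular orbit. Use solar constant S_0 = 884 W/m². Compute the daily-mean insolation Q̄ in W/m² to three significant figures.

cos h₀ = −tan(+61.7°) tan(-0.400°) = 0.0130, h₀ = 1.5578 rad.
Bracket: h₀ sin ϕ sin δ + cos ϕ cos δ sin h₀ = 1.5578×0.88048×-0.00698 + 0.47409×0.99998×0.99992 = -0.009574 + 0.474043 = 0.464469.
Q̄ = (S_0/π) × [bracket] = (884/π) × 0.464469 = 130.7 W/m².

Q̄ ≈ 131 W/m²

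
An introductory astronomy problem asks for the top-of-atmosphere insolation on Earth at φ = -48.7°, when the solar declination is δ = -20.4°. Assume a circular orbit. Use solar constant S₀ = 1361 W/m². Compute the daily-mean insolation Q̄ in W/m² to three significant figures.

Q̄ ≈ 471 W/m²

cos H₀ = −tan(-48.7°) tan(-20.400°) = -0.4233, H₀ = 2.0079 rad.
Bracket: H₀ sin φ sin δ + cos φ cos δ sin H₀ = 2.0079×-0.75126×-0.34857 + 0.66000×0.93728×0.90598 = 0.525802 + 0.560444 = 1.086246.
Q̄ = (S₀/π) × [bracket] = (1361/π) × 1.086246 = 470.6 W/m².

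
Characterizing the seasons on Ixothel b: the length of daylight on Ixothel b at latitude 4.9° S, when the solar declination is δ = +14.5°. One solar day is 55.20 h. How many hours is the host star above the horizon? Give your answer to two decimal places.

cos H₀ = −tan φ · tan δ = −tan(-4.9°) × tan(+14.500°) = 0.0222, so H₀ = 1.5486 rad = 88.73°.
Daylight = 2H₀/(2π) × 55.20 h = (1.5486/π) × 55.20 = 27.21 h.

27.21 h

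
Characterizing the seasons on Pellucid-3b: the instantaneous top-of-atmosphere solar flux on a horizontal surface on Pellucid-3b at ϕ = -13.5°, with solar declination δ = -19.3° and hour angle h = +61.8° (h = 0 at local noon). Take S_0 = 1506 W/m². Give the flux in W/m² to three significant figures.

769 W/m²

cos θ_z = sin ϕ sin δ + cos ϕ cos δ cos h = 0.077157 + 0.433671 = 0.510828.
Flux = S_0 · cos θ_z = 1506 × 0.510828 = 769.3 W/m².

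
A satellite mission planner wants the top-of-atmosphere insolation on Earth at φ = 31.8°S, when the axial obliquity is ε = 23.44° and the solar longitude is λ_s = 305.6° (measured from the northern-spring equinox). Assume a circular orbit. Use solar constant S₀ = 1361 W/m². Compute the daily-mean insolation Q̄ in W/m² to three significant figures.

Solar declination: sin δ = sin ε · sin λ_s = sin 23.44° × sin 305.6° = -0.32344, so δ = -18.871°.
cos H₀ = −tan(-31.8°) tan(-18.871°) = -0.2119, H₀ = 1.7844 rad.
Bracket: H₀ sin φ sin δ + cos φ cos δ sin H₀ = 1.7844×-0.52696×-0.32344 + 0.84989×0.94625×0.97728 = 0.304133 + 0.785937 = 1.090070.
Q̄ = (S₀/π) × [bracket] = (1361/π) × 1.090070 = 472.2 W/m².

Q̄ ≈ 472 W/m²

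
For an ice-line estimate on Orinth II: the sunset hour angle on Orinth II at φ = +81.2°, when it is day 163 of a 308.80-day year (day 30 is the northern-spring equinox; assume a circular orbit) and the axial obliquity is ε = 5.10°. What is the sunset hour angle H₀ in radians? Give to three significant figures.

H₀ = 1.82 rad

Solar longitude: λ_s = 360° × (163 − 30)/308.80 = 155.052°.
sin δ = sin 5.10° × sin 155.052° = 0.03750, so δ = +2.149°.
cos H₀ = −tan φ · tan δ = −tan(+81.2°) × tan(+2.149°) = -0.2424, so H₀ = 1.8156 rad = 104.03°.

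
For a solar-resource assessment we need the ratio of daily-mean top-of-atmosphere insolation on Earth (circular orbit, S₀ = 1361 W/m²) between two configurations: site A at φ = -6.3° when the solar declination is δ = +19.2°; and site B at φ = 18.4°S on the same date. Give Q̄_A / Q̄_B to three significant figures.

— Configuration A (φ=-6.3°):
cos H₀ = −tan(-6.3°) tan(+19.200°) = 0.0384, H₀ = 1.5323 rad.
Bracket: H₀ sin φ sin δ + cos φ cos δ sin H₀ = 1.5323×-0.10973×0.32887 + 0.99396×0.94438×0.99926 = -0.055296 + 0.937981 = 0.882685.
Q̄ = (S₀/π) × [bracket] = (1361/π) × 0.882685 = 382.40 W/m².
— Configuration B (φ=-18.4°):
cos H₀ = −tan(-18.4°) tan(+19.200°) = 0.1158, H₀ = 1.4547 rad.
Bracket: H₀ sin φ sin δ + cos φ cos δ sin H₀ = 1.4547×-0.31565×0.32887 + 0.94888×0.94438×0.99327 = -0.151009 + 0.890073 = 0.739064.
Q̄ = (S₀/π) × [bracket] = (1361/π) × 0.739064 = 320.18 W/m².
Ratio Q̄_A / Q̄_B = 382.40 / 320.18 = 1.194.

Q̄_A / Q̄_B ≈ 1.19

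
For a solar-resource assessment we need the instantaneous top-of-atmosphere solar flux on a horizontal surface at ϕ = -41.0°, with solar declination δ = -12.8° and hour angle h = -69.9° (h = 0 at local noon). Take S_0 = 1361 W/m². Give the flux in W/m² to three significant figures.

542 W/m²

cos θ_z = sin ϕ sin δ + cos ϕ cos δ cos h = 0.145349 + 0.252918 = 0.398267.
Flux = S_0 · cos θ_z = 1361 × 0.398267 = 542.0 W/m².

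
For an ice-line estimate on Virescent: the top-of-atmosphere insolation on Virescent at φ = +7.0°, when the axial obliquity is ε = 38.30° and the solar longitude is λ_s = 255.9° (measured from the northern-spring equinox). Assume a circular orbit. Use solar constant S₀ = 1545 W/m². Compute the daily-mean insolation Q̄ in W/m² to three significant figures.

Solar declination: sin δ = sin ε · sin λ_s = sin 38.30° × sin 255.9° = -0.60111, so δ = -36.949°.
cos H₀ = −tan(+7.0°) tan(-36.949°) = 0.0924, H₀ = 1.4783 rad.
Bracket: H₀ sin φ sin δ + cos φ cos δ sin H₀ = 1.4783×0.12187×-0.60111 + 0.99255×0.79917×0.99573 = -0.108296 + 0.789829 = 0.681533.
Q̄ = (S₀/π) × [bracket] = (1545/π) × 0.681533 = 335.2 W/m².

Q̄ ≈ 335 W/m²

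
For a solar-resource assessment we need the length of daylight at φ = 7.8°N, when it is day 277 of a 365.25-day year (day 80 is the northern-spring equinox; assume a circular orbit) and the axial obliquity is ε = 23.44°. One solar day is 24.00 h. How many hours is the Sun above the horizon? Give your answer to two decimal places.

Solar longitude: λ_s = 360° × (277 − 80)/365.25 = 194.168°.
sin δ = sin 23.44° × sin 194.168° = -0.09737, so δ = -5.588°.
cos H₀ = −tan φ · tan δ = −tan(+7.8°) × tan(-5.588°) = 0.0134, so H₀ = 1.5574 rad = 89.23°.
Daylight = 2H₀/(2π) × 24.00 h = (1.5574/π) × 24.00 = 11.90 h.

11.90 h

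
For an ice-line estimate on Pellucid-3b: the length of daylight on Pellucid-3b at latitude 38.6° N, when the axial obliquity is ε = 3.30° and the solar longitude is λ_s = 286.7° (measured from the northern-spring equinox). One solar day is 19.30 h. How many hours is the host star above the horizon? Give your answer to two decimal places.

9.38 h

Solar declination: sin δ = sin ε · sin λ_s = sin 3.30° × sin 286.7° = -0.05514, so δ = -3.161°.
cos H₀ = −tan φ · tan δ = −tan(+38.6°) × tan(-3.161°) = 0.0441, so H₀ = 1.5267 rad = 87.47°.
Daylight = 2H₀/(2π) × 19.30 h = (1.5267/π) × 19.30 = 9.38 h.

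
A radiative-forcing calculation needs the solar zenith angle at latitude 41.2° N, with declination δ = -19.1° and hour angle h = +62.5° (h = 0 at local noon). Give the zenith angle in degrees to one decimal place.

θ_z = 83.5°

cos θ_z = sin ϕ sin δ + cos ϕ cos δ cos h = -0.215535 + 0.328300 = 0.112765.
θ_z = arccos(0.112765) = 83.5°.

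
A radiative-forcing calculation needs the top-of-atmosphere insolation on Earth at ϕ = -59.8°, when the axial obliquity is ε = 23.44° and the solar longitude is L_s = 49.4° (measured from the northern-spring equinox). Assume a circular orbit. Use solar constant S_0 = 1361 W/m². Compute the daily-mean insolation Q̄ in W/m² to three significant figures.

Solar declination: sin δ = sin ε · sin L_s = sin 23.44° × sin 49.4° = 0.30203, so δ = +17.580°.
cos h₀ = −tan(-59.8°) tan(+17.580°) = 0.5444, h₀ = 0.9952 rad.
Bracket: h₀ sin ϕ sin δ + cos ϕ cos δ sin h₀ = 0.9952×-0.86427×0.30203 + 0.50302×0.95330×0.83885 = -0.259782 + 0.402253 = 0.142471.
Q̄ = (S_0/π) × [bracket] = (1361/π) × 0.142471 = 61.72 W/m².

Q̄ ≈ 61.7 W/m²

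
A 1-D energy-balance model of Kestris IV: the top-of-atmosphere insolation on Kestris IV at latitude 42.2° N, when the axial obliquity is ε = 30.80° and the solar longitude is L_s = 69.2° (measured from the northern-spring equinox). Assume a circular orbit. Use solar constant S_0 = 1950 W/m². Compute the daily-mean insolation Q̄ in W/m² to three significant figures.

Solar declination: sin δ = sin ε · sin L_s = sin 30.80° × sin 69.2° = 0.47867, so δ = +28.599°.
cos h₀ = −tan(+42.2°) tan(+28.599°) = -0.4943, h₀ = 2.0879 rad.
Bracket: h₀ sin ϕ sin δ + cos ϕ cos δ sin h₀ = 2.0879×0.67172×0.47867 + 0.74080×0.87799×0.86927 = 0.671327 + 0.565386 = 1.236713.
Q̄ = (S_0/π) × [bracket] = (1950/π) × 1.236713 = 767.6 W/m².

Q̄ ≈ 768 W/m²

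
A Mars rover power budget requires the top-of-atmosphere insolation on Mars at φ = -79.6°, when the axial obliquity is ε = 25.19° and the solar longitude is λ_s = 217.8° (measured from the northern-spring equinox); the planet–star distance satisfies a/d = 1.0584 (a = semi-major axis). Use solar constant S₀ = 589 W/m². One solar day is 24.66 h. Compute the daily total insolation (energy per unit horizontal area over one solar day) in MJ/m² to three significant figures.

Solar declination: sin δ = sin ε · sin λ_s = sin 25.19° × sin 217.8° = -0.26087, so δ = -15.121°.
cos H₀ = −tan(-79.6°) tan(-15.121°) = -1.4723 ≤ −1 ⇒ polar day, H₀ = π.
Bracket: H₀ sin φ sin δ + cos φ cos δ sin H₀ = 3.1416×-0.98357×-0.26087 + 0.18052×0.96537×0.00000 = 0.806084 + 0.000000 = 0.806084.
Inverse-square distance factor (a/d)² = 1.0584² = 1.120211.
Q̄ = (S₀/π) × 1.120211 × [bracket] = (589/π) × 1.120211 × 0.806084 = 169.30 W/m².
Daily total = Q̄ × 24.66 h × 3600 s/h = 169.30 × 24.66 × 3600 / 10⁶ = 15.03 MJ/m².

15.0 MJ/m²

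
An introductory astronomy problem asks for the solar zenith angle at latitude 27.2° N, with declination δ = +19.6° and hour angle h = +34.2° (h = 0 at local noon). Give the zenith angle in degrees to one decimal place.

cos θ_z = sin φ sin δ + cos φ cos δ cos h = 0.153334 + 0.692995 = 0.846329.
θ_z = arccos(0.846329) = 32.2°.

θ_z = 32.2°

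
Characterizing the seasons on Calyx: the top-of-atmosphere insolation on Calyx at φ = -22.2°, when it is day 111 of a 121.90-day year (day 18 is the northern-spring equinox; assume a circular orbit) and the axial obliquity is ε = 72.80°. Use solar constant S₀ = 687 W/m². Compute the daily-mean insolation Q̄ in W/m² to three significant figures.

Q̄ ≈ 247 W/m²

Solar longitude: λ_s = 360° × (111 − 18)/121.90 = 274.651°.
sin δ = sin 72.80° × sin 274.651° = -0.95213, so δ = -72.201°.
cos H₀ = −tan(-22.2°) tan(-72.201°) = -1.2711 ≤ −1 ⇒ polar day, H₀ = π.
Bracket: H₀ sin φ sin δ + cos φ cos δ sin H₀ = 3.1416×-0.37784×-0.95213 + 0.92587×0.30569×0.00000 = 1.130199 + 0.000000 = 1.130199.
Q̄ = (S₀/π) × [bracket] = (687/π) × 1.130199 = 247.2 W/m².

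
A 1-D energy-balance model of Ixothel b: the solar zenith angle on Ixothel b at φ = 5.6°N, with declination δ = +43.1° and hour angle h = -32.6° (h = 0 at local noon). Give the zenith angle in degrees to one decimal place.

θ_z = 47.2°

cos θ_z = sin φ sin δ + cos φ cos δ cos h = 0.066676 + 0.612191 = 0.678867.
θ_z = arccos(0.678867) = 47.2°.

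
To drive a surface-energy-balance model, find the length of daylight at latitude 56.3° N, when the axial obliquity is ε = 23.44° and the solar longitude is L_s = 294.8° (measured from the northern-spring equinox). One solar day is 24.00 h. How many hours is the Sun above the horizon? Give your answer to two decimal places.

Solar declination: sin δ = sin ε · sin L_s = sin 23.44° × sin 294.8° = -0.36110, so δ = -21.168°.
cos h₀ = −tan ϕ · tan δ = −tan(+56.3°) × tan(-21.168°) = 0.5806, so h₀ = 0.9513 rad = 54.51°.
Daylight = 2h₀/(2π) × 24.00 h = (0.9513/π) × 24.00 = 7.27 h.

7.27 h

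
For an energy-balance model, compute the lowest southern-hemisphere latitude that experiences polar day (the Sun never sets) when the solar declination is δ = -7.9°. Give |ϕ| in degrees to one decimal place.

|ϕ| = 82.1°

Polar day requires cos h₀ = −tan ϕ tan δ ≤ −1, i.e. tan ϕ tan δ ≥ 1.
The boundary is |tan ϕ| · |tan δ| = 1, so |ϕ| = 90° − |δ| = 90° − 7.9° = 82.1° in the southern hemisphere.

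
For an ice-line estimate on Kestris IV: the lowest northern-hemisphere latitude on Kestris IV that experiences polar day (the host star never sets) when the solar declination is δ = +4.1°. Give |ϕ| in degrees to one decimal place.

|ϕ| = 85.9°

Polar day requires cos h₀ = −tan ϕ tan δ ≤ −1, i.e. tan ϕ tan δ ≥ 1.
The boundary is |tan ϕ| · |tan δ| = 1, so |ϕ| = 90° − |δ| = 90° − 4.1° = 85.9° in the northern hemisphere.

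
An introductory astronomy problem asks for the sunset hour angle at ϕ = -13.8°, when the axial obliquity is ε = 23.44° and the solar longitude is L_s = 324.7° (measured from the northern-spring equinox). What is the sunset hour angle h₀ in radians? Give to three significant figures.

Solar declination: sin δ = sin ε · sin L_s = sin 23.44° × sin 324.7° = -0.22987, so δ = -13.289°.
cos h₀ = −tan ϕ · tan δ = −tan(-13.8°) × tan(-13.289°) = -0.0580, so h₀ = 1.6288 rad = 93.33°.

h₀ = 1.63 rad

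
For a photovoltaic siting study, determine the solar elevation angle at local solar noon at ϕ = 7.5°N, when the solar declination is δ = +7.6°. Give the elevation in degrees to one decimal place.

At local noon the hour angle is zero, so the zenith angle equals |ϕ − δ| = |+7.5° − (+7.600°)| = 0.100°.
Elevation = 90° − 0.100° = 89.9°.

89.9°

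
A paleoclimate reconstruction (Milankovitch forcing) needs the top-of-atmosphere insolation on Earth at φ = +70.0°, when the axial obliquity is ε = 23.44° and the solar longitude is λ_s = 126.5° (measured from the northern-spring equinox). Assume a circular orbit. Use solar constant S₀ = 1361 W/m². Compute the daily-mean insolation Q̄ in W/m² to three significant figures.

Q̄ ≈ 412 W/m²

Solar declination: sin δ = sin ε · sin λ_s = sin 23.44° × sin 126.5° = 0.31977, so δ = +18.649°.
cos H₀ = −tan(+70.0°) tan(+18.649°) = -0.9272, H₀ = 2.7577 rad.
Bracket: H₀ sin φ sin δ + cos φ cos δ sin H₀ = 2.7577×0.93969×0.31977 + 0.34202×0.94750×0.37449 = 0.828647 + 0.121359 = 0.950006.
Q̄ = (S₀/π) × [bracket] = (1361/π) × 0.950006 = 411.6 W/m².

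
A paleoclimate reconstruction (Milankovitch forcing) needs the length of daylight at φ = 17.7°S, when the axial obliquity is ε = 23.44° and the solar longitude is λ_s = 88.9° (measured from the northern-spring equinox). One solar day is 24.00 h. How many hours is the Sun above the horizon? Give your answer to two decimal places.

Solar declination: sin δ = sin ε · sin λ_s = sin 23.44° × sin 88.9° = 0.39772, so δ = +23.435°.
cos H₀ = −tan φ · tan δ = −tan(-17.7°) × tan(+23.435°) = 0.1383, so H₀ = 1.4320 rad = 82.05°.
Daylight = 2H₀/(2π) × 24.00 h = (1.4320/π) × 24.00 = 10.94 h.

10.94 h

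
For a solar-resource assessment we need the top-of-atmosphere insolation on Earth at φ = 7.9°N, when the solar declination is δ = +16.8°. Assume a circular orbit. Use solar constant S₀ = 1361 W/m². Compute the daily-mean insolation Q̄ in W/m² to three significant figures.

Q̄ ≈ 438 W/m²

cos H₀ = −tan(+7.9°) tan(+16.800°) = -0.0419, H₀ = 1.6127 rad.
Bracket: H₀ sin φ sin δ + cos φ cos δ sin H₀ = 1.6127×0.13744×0.28903 + 0.99051×0.95732×0.99912 = 0.064063 + 0.947401 = 1.011464.
Q̄ = (S₀/π) × [bracket] = (1361/π) × 1.011464 = 438.2 W/m².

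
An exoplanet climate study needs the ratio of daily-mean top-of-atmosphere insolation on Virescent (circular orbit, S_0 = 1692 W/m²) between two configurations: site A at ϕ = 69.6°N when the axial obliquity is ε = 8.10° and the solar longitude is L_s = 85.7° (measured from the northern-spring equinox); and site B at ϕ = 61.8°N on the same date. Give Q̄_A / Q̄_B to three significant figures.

— Configuration A (ϕ=+69.6°):
Solar declination: sin δ = sin ε · sin L_s = sin 8.10° × sin 85.7° = 0.14050, so δ = +8.077°.
cos h₀ = −tan(+69.6°) tan(+8.077°) = -0.3816, h₀ = 1.9623 rad.
Bracket: h₀ sin ϕ sin δ + cos ϕ cos δ sin h₀ = 1.9623×0.93728×0.14050 + 0.34857×0.99008×0.92433 = 0.258411 + 0.318998 = 0.577409.
Q̄ = (S_0/π) × [bracket] = (1692/π) × 0.577409 = 310.98 W/m².
— Configuration B (ϕ=+61.8°):
cos h₀ = −tan(+61.8°) tan(+8.077°) = -0.2647, h₀ = 1.8387 rad.
Bracket: h₀ sin ϕ sin δ + cos ϕ cos δ sin h₀ = 1.8387×0.88130×0.14050 + 0.47255×0.99008×0.96434 = 0.227673 + 0.451178 = 0.678851.
Q̄ = (S_0/π) × [bracket] = (1692/π) × 0.678851 = 365.62 W/m².
Ratio Q̄_A / Q̄_B = 310.98 / 365.62 = 0.8506.

Q̄_A / Q̄_B ≈ 0.851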